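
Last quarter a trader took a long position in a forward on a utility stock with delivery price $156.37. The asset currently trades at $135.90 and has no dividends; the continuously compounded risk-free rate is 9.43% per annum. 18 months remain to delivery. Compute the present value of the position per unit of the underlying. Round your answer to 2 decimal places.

$0.16

Current fair forward for the remaining 18 months: F = S·e^(r·T), r = 0.0943
F = 135.90 · e^(0.0943 × 18/12) = 135.90 × 1.151943 = 156.5491
Value of long forward = (F − K)·e^(−rT) = (156.5491 − 156.37) · e^(−0.0943·18/12)
= 0.1791 × 0.868099 = 0.16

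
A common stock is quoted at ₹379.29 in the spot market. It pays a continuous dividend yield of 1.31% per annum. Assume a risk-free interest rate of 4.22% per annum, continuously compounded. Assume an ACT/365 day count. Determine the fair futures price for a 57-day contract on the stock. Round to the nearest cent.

F = S·e^((r − q)T) = 379.29 · e^((0.0422 − 0.0131) × 57/365)
= 379.29 · e^0.004544 = 379.29 × 1.004554
F = ₹381.02

₹381.02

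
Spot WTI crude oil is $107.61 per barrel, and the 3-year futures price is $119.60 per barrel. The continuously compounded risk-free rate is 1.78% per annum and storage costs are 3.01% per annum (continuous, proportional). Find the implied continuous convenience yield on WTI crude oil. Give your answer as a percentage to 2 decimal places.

1.27%

F = S·e^((r+u−y)T) ⇒ (r+u−y) = ln(F/S)/T
ln(119.60/107.61) = 0.105639; /T ⇒ 0.035213
y = r + u − ln(F/S)/T = 0.0178 + 0.0301 − 0.035213 = 0.012687
y = 1.27%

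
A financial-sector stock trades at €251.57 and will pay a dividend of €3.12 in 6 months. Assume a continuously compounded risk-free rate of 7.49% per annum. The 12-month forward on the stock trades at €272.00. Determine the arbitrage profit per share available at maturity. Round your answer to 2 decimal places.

€4.10 per share

PV(dividends) I = 3.12·e^(−0.0749·6/12) = 3.0053
Fair forward F* = (S − I)·e^(rT) = (251.57 − 3.0053)·e^0.074900 = 248.5647 × 1.077776 = 267.8971
Market €272.00 > fair 267.8971: forward overpriced → cash-and-carry (borrow at r, buy the stock and collect the dividends, short the forward).
Profit at T = |F_mkt − F*| = |272.00 − 267.8971| = €4.10 per share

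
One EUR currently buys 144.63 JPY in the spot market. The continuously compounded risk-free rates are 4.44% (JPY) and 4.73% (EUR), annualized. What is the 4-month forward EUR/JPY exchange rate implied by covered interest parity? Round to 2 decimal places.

144.49

F = S·e^((r_JPY − r_EUR)T) = 144.63 · e^((0.0444 − 0.0473) × 4/12)
= 144.63 · e^-0.000967 = 144.63 × 0.999033
F = 144.49 JPY per EUR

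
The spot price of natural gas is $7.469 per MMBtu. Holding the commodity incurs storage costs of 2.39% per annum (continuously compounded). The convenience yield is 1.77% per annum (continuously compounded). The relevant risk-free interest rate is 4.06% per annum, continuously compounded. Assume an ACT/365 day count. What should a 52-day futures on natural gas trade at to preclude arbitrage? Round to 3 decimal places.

Net carry = r + u − y = 0.0406 + 0.0239 − 0.0177 = 0.0468
F = S·e^((r+u−y)T) = 7.469 · e^(0.0468 × 52/365) = 7.469 · e^0.006667
= 7.469 × 1.006689 = $7.519 per MMBtu

$7.519 per MMBtu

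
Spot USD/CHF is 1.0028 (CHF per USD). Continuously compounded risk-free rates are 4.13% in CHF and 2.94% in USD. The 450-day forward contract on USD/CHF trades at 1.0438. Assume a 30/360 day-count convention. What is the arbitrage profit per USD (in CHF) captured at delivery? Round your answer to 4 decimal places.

Fair forward: F* = S·e^(carry·T), with carry = (r_CHF − r_USD) = 0.0413 − 0.0294 = 0.0119
F* = 1.0028 · e^(0.0119 × 450/360) = 1.0028 · e^0.014875 = 1.0028 × 1.014986 = 1.0178
Market 1.0438 > fair 1.0178: forward overpriced → cash-and-carry (buy spot, short the forward).
At maturity, profit = |F_mkt − F*| = |1.0438 − 1.0178| = 0.0260 per USD (in CHF)

0.0260 per USD (in CHF)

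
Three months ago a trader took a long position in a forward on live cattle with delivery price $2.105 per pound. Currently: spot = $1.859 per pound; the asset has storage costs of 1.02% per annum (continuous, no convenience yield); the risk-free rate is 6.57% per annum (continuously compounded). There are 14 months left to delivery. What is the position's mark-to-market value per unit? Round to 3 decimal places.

-$0.068 per pound

Current fair forward for the remaining 14 months: F = S·e^((r + u)·T), (r + u) = 0.0657 + 0.0102 = 0.0759
F = 1.859 · e^(0.0759 × 14/12) = 1.859 × 1.092589 = 2.0311
Value of long forward = (F − K)·e^(−rT) = (2.0311 − 2.105) · e^(−0.0657·14/12)
= -0.0739 × 0.926214 = -0.068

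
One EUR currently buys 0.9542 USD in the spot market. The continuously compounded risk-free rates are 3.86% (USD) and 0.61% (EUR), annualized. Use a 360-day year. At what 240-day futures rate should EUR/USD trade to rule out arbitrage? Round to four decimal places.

0.9751

F = S·e^((r_USD − r_EUR)T) = 0.9542 · e^((0.0386 − 0.0061) × 240/360)
= 0.9542 · e^0.021667 = 0.9542 × 1.021903
F = 0.9751 USD per EUR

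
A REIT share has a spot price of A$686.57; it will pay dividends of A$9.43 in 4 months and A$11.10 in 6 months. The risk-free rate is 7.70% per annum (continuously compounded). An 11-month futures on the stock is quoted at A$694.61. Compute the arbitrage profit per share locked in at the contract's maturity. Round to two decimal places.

A$20.85 per share

PV(dividends) I = 9.43·e^(−0.0770·4/12) + 11.10·e^(−0.0770·6/12) = 19.8718
Fair futures F* = (S − I)·e^(rT) = (686.57 − 19.8718)·e^0.070583 = 666.6982 × 1.073134 = 715.4565
Market A$694.61 < fair 715.4565: forward underpriced → reverse cash-and-carry (short the stock, invest proceeds at r, pay the dividends, go long the forward).
Profit at T = |F_mkt − F*| = |694.61 − 715.4565| = A$20.85 per share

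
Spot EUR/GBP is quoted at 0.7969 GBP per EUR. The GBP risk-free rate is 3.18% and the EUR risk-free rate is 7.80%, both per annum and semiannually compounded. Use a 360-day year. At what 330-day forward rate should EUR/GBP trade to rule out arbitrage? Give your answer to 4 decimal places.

By covered interest parity, F = S · (1+r_GBP/2)^(2T) / (1+r_EUR/2)^(2T)
= 0.7969 × 1.029343 / 1.072659 = 0.7969 × 0.959618
F = 0.7647 GBP per EUR

0.7647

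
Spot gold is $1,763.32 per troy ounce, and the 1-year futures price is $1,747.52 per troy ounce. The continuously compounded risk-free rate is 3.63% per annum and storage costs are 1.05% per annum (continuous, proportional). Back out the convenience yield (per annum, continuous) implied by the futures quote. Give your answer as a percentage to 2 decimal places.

5.58%

F = S·e^((r+u−y)T) ⇒ (r+u−y) = ln(F/S)/T
ln(1747.52/1763.32) = -0.009001; /T ⇒ -0.009001
y = r + u − ln(F/S)/T = 0.0363 + 0.0105 + 0.009001 = 0.055801
y = 5.58%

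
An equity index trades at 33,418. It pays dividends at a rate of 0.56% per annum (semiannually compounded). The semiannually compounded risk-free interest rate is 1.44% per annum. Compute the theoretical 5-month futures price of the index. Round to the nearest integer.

33,540

F = S · (1+r/2)^(2T) / (1+q/2)^(2T)
= 33418 × 1.005996 / 1.002333 = 33418 × 1.003654
F = 33,540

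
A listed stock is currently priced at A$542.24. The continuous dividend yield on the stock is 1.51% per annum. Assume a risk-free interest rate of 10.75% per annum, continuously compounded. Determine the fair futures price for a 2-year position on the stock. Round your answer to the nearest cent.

A$652.30

F = S·e^((r − q)T) = 542.24 · e^((0.1075 − 0.0151) × 2)
= 542.24 · e^0.184800 = 542.24 × 1.202978
F = A$652.30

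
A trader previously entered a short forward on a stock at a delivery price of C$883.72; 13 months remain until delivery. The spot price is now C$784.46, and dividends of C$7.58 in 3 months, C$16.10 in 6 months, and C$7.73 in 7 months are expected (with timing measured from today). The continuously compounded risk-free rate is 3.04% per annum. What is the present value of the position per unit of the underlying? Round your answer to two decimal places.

PV(remaining dividends) I = 7.58·e^(−0.0304·3/12) + 16.10·e^(−0.0304·6/12) + 7.73·e^(−0.0304·7/12) = 30.9739
Current forward F = (S − I)·e^(rT) = (784.46 − 30.9739)·e^(0.0304·13/12) = 753.4861 × 1.033482 = 778.7143
Value (long) = (F − K)·e^(−rT) = (778.7143 − 883.72) × 0.967603 = -101.6038
Short position value = −(long value) = C$101.60

C$101.60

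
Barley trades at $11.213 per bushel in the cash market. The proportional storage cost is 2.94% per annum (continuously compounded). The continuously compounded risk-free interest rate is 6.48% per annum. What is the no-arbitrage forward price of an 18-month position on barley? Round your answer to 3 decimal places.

Net carry = r + u − y = 0.0648 + 0.0294 − 0.0000 = 0.0942
F = S·e^((r+u−y)T) = 11.213 · e^(0.0942 × 18/12) = 11.213 · e^0.141300
= 11.213 × 1.151770 = $12.915 per bushel

$12.915 per bushel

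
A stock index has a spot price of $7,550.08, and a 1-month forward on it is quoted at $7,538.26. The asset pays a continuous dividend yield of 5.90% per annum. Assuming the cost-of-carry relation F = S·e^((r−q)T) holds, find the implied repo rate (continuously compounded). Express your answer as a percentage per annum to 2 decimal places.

From F = S·e^((r−q)T): (r − q) = ln(F/S)/T
ln(7538.26/7550.08) = ln(0.998434) = -0.001567
(r − q) = -0.001567 / (1/12) = -0.018804
r = ln(F/S)/T + q = -0.018804 + 0.0590 = 0.040196
r = 4.02%

4.02%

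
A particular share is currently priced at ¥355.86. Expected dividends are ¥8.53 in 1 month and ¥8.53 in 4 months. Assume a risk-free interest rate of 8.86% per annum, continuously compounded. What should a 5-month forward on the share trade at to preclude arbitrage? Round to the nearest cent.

PV(dividends) I = 8.53·e^(−0.0886·1/12) + 8.53·e^(−0.0886·4/12)
I = 8.4673 + 8.2818 = 16.7491
F = (S − I)·e^(rT) = (355.86 − 16.7491) · e^(0.0886·5/12)
= 339.1109 · e^0.036917 = 339.1109 × 1.037607 = ¥351.86

¥351.86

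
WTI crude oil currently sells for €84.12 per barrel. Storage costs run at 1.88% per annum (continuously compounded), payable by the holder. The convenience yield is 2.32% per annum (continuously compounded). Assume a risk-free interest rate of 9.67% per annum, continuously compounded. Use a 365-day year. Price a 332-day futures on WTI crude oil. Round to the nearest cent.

€91.49 per barrel

Net carry = r + u − y = 0.0967 + 0.0188 − 0.0232 = 0.0923
F = S·e^((r+u−y)T) = 84.12 · e^(0.0923 × 332/365) = 84.12 · e^0.083955
= 84.12 × 1.087580 = €91.49 per barrel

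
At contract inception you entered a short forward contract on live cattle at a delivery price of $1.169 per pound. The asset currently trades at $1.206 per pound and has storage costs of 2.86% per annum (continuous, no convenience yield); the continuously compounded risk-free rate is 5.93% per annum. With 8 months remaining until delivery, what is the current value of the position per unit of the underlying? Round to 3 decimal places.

-$0.106 per pound

Current fair forward for the remaining 8 months: F = S·e^((r + u)·T), (r + u) = 0.0593 + 0.0286 = 0.0879
F = 1.206 · e^(0.0879 × 8/12) = 1.206 × 1.060351 = 1.2788
Value of long forward = (F − K)·e^(−rT) = (1.2788 − 1.169) · e^(−0.0593·8/12)
= 0.1098 × 0.961238 = 0.106
Short position value = −(long value) = -$0.106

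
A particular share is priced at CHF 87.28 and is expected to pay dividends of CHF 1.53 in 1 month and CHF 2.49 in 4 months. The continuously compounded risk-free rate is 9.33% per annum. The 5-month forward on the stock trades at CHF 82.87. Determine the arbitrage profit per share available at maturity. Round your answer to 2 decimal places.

PV(dividends) I = 1.53·e^(−0.0933·1/12) + 2.49·e^(−0.0933·4/12) = 3.9319
Fair forward F* = (S − I)·e^(rT) = (87.28 − 3.9319)·e^0.038875 = 83.3481 × 1.039641 = 86.6521
Market CHF 82.87 < fair 86.6521: forward underpriced → reverse cash-and-carry (short the stock, invest proceeds at r, pay the dividends, go long the forward).
Profit at T = |F_mkt − F*| = |82.87 − 86.6521| = CHF 3.78 per share

CHF 3.78 per share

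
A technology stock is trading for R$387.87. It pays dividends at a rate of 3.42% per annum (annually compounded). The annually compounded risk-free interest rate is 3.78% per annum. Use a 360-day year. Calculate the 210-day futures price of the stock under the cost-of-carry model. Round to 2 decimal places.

R$388.66

F = S · (1+r)^T / (1+q)^T
= 387.87 × 1.021879 / 1.019810 = 387.87 × 1.002029
F = R$388.66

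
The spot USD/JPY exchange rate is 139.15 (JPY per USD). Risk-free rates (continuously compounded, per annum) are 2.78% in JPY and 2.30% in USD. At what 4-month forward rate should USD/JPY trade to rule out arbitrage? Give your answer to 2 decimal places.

139.37

F = S·e^((r_JPY − r_USD)T) = 139.15 · e^((0.0278 − 0.0230) × 4/12)
= 139.15 · e^0.001600 = 139.15 × 1.001601
F = 139.37 JPY per USD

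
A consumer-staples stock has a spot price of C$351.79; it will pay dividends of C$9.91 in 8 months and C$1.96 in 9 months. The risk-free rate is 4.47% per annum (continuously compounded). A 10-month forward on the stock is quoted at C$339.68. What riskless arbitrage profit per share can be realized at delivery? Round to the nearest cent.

C$13.51 per share

PV(dividends) I = 9.91·e^(−0.0447·8/12) + 1.96·e^(−0.0447·9/12) = 11.5144
Fair forward F* = (S − I)·e^(rT) = (351.79 − 11.5144)·e^0.037250 = 340.2756 × 1.037952 = 353.1897
Market C$339.68 < fair 353.1897: forward underpriced → reverse cash-and-carry (short the stock, invest proceeds at r, pay the dividends, go long the forward).
Profit at T = |F_mkt − F*| = |339.68 − 353.1897| = C$13.51 per share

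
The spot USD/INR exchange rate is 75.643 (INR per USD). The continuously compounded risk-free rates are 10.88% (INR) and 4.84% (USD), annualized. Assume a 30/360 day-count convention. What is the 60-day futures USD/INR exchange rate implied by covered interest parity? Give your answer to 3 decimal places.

76.408

F = S·e^((r_INR − r_USD)T) = 75.643 · e^((0.1088 − 0.0484) × 60/360)
= 75.643 · e^0.010067 = 75.643 × 1.010118
F = 76.408 INR per USD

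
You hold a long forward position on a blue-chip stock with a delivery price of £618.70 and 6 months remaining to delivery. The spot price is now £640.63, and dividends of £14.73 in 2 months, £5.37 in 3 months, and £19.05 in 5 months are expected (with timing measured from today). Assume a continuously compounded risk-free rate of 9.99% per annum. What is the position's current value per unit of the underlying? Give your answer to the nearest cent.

PV(remaining dividends) I = 14.73·e^(−0.0999·2/12) + 5.37·e^(−0.0999·3/12) + 19.05·e^(−0.0999·5/12) = 37.9976
Current forward F = (S − I)·e^(rT) = (640.63 − 37.9976)·e^(0.0999·6/12) = 602.6324 × 1.051219 = 633.4986
Value (long) = (F − K)·e^(−rT) = (633.4986 − 618.70) × 0.951277 = 14.0776
Value = £14.08

£14.08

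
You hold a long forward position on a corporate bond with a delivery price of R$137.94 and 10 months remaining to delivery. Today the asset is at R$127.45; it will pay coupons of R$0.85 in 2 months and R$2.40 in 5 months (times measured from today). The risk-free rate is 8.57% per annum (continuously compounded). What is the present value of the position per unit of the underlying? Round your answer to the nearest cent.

-R$4.14

PV(remaining coupons) I = 0.85·e^(−0.0857·2/12) + 2.40·e^(−0.0857·5/12) = 3.1538
Current forward F = (S − I)·e^(rT) = (127.45 − 3.1538)·e^(0.0857·10/12) = 124.2962 × 1.074029 = 133.4977
Value (long) = (F − K)·e^(−rT) = (133.4977 − 137.94) × 0.931074 = -4.1361
Value = -R$4.14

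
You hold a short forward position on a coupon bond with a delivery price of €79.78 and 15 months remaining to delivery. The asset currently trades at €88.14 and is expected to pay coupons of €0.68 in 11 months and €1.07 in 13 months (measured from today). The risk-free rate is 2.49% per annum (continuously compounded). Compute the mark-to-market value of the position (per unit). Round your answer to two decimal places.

PV(remaining coupons) I = 0.68·e^(−0.0249·11/12) + 1.07·e^(−0.0249·13/12) = 1.7062
Current forward F = (S − I)·e^(rT) = (88.14 − 1.7062)·e^(0.0249·15/12) = 86.4338 × 1.031614 = 89.1663
Value (long) = (F − K)·e^(−rT) = (89.1663 − 79.78) × 0.969354 = 9.0986
Short position value = −(long value) = -€9.10

-€9.10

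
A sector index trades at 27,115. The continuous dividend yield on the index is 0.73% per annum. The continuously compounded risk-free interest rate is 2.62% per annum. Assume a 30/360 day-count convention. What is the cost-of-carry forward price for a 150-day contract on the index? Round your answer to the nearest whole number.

27,329

F = S·e^((r − q)T) = 27115 · e^((0.0262 − 0.0073) × 150/360)
= 27115 · e^0.007875 = 27115 × 1.007906
F = 27,329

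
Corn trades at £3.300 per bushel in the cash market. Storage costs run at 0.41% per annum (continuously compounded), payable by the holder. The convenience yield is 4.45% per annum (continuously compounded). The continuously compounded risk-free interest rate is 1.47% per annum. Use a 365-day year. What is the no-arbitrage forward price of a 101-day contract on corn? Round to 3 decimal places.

£3.277 per bushel

Net carry = r + u − y = 0.0147 + 0.0041 − 0.0445 = -0.0257
F = S·e^((r+u−y)T) = 3.300 · e^(-0.0257 × 101/365) = 3.300 · e^-0.007112
= 3.300 × 0.992913 = £3.277 per bushel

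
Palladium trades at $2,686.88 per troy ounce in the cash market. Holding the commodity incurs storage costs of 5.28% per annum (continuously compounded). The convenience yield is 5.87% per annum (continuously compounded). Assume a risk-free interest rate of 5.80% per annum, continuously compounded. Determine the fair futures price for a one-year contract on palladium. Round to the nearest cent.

Net carry = r + u − y = 0.0580 + 0.0528 − 0.0587 = 0.0521
F = S·e^((r+u−y)T) = 2686.88 · e^(0.0521 × 12/12) = 2686.88 · e^0.05210000
= 2686.88 × 1.05348109 = $2,830.58 per troy ounce

$2,830.58 per troy ounce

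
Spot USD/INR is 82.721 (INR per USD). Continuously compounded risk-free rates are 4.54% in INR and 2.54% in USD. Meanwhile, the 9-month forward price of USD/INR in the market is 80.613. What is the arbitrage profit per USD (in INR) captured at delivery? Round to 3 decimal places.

Fair forward: F* = S·e^(carry·T), with carry = (r_INR − r_USD) = 0.0454 − 0.0254 = 0.0200
F* = 82.721 · e^(0.0200 × 9/12) = 82.721 · e^0.015000 = 82.721 × 1.015113 = 83.9712
Market 80.613 < fair 83.9712: forward underpriced → reverse cash-and-carry (short spot, go long the forward).
At maturity, profit = |F_mkt − F*| = |80.613 − 83.9712| = 3.358 per USD (in INR)

3.358 per USD (in INR)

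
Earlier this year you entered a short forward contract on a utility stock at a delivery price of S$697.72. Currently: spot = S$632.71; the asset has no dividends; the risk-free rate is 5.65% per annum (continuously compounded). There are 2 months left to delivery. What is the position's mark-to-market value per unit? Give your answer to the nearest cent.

S$58.47

Current fair forward for the remaining 2 months: F = S·e^(r·T), r = 0.0565
F = 632.71 · e^(0.0565 × 2/12) = 632.71 × 1.009461 = 638.6961
Value of long forward = (F − K)·e^(−rT) = (638.6961 − 697.72) · e^(−0.0565·2/12)
= -59.0239 × 0.990628 = -58.47
Short position value = −(long value) = S$58.47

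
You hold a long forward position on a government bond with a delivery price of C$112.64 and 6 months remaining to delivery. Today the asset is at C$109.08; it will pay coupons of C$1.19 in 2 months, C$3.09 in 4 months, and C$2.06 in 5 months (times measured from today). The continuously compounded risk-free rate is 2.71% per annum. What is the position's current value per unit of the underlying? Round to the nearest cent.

-C$8.33

PV(remaining coupons) I = 1.19·e^(−0.0271·2/12) + 3.09·e^(−0.0271·4/12) + 2.06·e^(−0.0271·5/12) = 6.2837
Current forward F = (S − I)·e^(rT) = (109.08 − 6.2837)·e^(0.0271·6/12) = 102.7963 × 1.013642 = 104.1986
Value (long) = (F − K)·e^(−rT) = (104.1986 − 112.64) × 0.986541 = -8.3278
Value = -C$8.33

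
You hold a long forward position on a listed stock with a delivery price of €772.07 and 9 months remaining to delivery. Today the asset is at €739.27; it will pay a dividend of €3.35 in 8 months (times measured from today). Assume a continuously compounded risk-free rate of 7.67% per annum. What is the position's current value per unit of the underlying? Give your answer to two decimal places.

PV(remaining dividends) I = 3.35·e^(−0.0767·8/12) = 3.1830
Current forward F = (S − I)·e^(rT) = (739.27 − 3.1830)·e^(0.0767·9/12) = 736.0870 × 1.059212 = 779.6722
Value (long) = (F − K)·e^(−rT) = (779.6722 − 772.07) × 0.944098 = 7.1772
Value = €7.18

€7.18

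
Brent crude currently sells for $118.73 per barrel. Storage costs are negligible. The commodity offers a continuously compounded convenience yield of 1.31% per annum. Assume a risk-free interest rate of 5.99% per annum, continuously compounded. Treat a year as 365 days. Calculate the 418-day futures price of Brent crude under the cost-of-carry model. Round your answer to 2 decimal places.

Net carry = r + u − y = 0.0599 + 0.0000 − 0.0131 = 0.0468
F = S·e^((r+u−y)T) = 118.73 · e^(0.0468 × 418/365) = 118.73 · e^0.053596
= 118.73 × 1.055058 = $125.27 per barrel

$125.27 per barrel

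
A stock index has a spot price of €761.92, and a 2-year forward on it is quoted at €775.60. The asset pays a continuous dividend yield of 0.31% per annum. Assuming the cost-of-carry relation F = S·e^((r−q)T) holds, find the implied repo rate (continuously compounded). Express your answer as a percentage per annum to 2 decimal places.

From F = S·e^((r−q)T): (r − q) = ln(F/S)/T
ln(775.60/761.92) = ln(1.017955) = 0.017796
(r − q) = 0.017796 / (2) = 0.008898
r = ln(F/S)/T + q = 0.008898 + 0.0031 = 0.011998
r = 1.20%

1.20%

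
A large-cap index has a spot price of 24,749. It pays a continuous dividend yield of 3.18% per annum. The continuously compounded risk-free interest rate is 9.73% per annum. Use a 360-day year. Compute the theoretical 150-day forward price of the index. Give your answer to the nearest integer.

25,434

F = S·e^((r − q)T) = 24749 · e^((0.0973 − 0.0318) × 150/360)
= 24749 · e^0.027292 = 24749 × 1.027668
F = 25,434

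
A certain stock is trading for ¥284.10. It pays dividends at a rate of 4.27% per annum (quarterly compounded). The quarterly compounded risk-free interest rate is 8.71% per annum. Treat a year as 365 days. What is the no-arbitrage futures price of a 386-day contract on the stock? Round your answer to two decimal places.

F = S · (1+r/4)^(4T) / (1+q/4)^(4T)
= 284.10 × 1.095403 / 1.045941 = 284.10 × 1.047289
F = ¥297.53

¥297.53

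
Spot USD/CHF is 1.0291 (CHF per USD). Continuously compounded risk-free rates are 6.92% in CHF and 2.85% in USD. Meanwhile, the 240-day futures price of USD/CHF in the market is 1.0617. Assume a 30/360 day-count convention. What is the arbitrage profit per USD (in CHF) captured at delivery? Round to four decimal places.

0.0043 per USD (in CHF)

Fair futures: F* = S·e^(carry·T), with carry = (r_CHF − r_USD) = 0.0692 − 0.0285 = 0.0407
F* = 1.0291 · e^(0.0407 × 240/360) = 1.0291 · e^0.027133 = 1.0291 × 1.027504 = 1.0574
Market 1.0617 > fair 1.0574: forward overpriced → cash-and-carry (buy spot, short the forward).
At maturity, profit = |F_mkt − F*| = |1.0617 − 1.0574| = 0.0043 per USD (in CHF)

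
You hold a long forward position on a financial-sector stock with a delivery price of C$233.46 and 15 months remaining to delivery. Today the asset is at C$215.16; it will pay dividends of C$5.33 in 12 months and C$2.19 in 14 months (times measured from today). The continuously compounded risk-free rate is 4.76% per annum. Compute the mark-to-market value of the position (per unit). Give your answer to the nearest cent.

-C$11.97

PV(remaining dividends) I = 5.33·e^(−0.0476·12/12) + 2.19·e^(−0.0476·14/12) = 7.1539
Current forward F = (S − I)·e^(rT) = (215.16 − 7.1539)·e^(0.0476·15/12) = 208.0061 × 1.061306 = 220.7581
Value (long) = (F − K)·e^(−rT) = (220.7581 − 233.46) × 0.942236 = -11.9682
Value = -C$11.97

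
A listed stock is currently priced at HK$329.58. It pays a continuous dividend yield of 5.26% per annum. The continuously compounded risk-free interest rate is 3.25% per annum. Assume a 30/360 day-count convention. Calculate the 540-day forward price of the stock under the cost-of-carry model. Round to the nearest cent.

HK$319.79

F = S·e^((r − q)T) = 329.58 · e^((0.0325 − 0.0526) × 540/360)
= 329.58 · e^-0.030150 = 329.58 × 0.970300
F = HK$319.79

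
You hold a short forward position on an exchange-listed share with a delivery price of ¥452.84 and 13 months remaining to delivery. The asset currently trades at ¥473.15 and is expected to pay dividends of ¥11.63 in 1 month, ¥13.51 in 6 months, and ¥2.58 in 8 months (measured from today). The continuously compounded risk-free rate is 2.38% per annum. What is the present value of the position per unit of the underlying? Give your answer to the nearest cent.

PV(remaining dividends) I = 11.63·e^(−0.0238·1/12) + 13.51·e^(−0.0238·6/12) + 2.58·e^(−0.0238·8/12) = 27.4965
Current forward F = (S − I)·e^(rT) = (473.15 − 27.4965)·e^(0.0238·13/12) = 445.6535 × 1.026119 = 457.2935
Value (long) = (F − K)·e^(−rT) = (457.2935 − 452.84) × 0.974546 = 4.3401
Short position value = −(long value) = -¥4.34

-¥4.34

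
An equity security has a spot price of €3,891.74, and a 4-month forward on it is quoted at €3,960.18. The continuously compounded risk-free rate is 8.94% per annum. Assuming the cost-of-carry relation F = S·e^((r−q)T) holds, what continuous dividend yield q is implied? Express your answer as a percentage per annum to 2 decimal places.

3.71%

From F = S·e^((r−q)T): (r − q) = ln(F/S)/T
ln(3960.18/3891.74) = ln(1.017586) = 0.017433
(r − q) = 0.017433 / (4/12) = 0.052299
q = r − ln(F/S)/T = 0.0894 − 0.052299 = 0.037101
q = 3.71%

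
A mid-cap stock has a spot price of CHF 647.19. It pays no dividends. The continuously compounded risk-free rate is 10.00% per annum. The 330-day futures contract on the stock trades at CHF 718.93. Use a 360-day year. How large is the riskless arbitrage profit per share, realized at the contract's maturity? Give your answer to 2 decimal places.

CHF 9.61 per share

Fair futures: F* = S·e^(carry·T), with carry = r = 0.1000
F* = 647.19 · e^(0.1000 × 330/360) = 647.19 · e^0.091667 = 647.19 × 1.096000 = CHF 709.3202
Market CHF 718.93 > fair CHF 709.3202: forward overpriced → cash-and-carry (buy spot, short the forward).
At maturity, profit = |F_mkt − F*| = |718.93 − 709.3202| = CHF 9.61 per share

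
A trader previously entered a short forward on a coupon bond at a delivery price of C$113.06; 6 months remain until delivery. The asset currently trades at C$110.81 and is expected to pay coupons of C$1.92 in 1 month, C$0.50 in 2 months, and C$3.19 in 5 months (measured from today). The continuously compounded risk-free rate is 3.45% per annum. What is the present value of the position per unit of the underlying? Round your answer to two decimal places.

C$5.87

PV(remaining coupons) I = 1.92·e^(−0.0345·1/12) + 0.50·e^(−0.0345·2/12) + 3.19·e^(−0.0345·5/12) = 5.5561
Current forward F = (S − I)·e^(rT) = (110.81 − 5.5561)·e^(0.0345·6/12) = 105.2539 × 1.017400 = 107.0853
Value (long) = (F − K)·e^(−rT) = (107.0853 − 113.06) × 0.982898 = -5.8725
Short position value = −(long value) = C$5.87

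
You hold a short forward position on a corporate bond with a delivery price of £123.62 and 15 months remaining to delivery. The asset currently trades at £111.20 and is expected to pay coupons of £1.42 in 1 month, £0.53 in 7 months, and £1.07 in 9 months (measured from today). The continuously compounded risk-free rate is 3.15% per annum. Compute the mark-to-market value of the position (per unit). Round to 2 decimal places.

£10.63

PV(remaining coupons) I = 1.42·e^(−0.0315·1/12) + 0.53·e^(−0.0315·7/12) + 1.07·e^(−0.0315·9/12) = 2.9816
Current forward F = (S − I)·e^(rT) = (111.20 − 2.9816)·e^(0.0315·15/12) = 108.2184 × 1.040160 = 112.5645
Value (long) = (F − K)·e^(−rT) = (112.5645 − 123.62) × 0.961390 = -10.6286
Short position value = −(long value) = £10.63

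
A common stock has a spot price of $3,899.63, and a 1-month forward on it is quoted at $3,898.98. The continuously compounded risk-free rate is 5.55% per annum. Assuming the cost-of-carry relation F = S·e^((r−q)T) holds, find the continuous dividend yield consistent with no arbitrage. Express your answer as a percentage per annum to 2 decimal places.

From F = S·e^((r−q)T): (r − q) = ln(F/S)/T
ln(3898.98/3899.63) = ln(0.999833) = -0.000167
(r − q) = -0.000167 / (1/12) = -0.002004
q = r − ln(F/S)/T = 0.0555 + 0.002004 = 0.057504
q = 5.75%

5.75%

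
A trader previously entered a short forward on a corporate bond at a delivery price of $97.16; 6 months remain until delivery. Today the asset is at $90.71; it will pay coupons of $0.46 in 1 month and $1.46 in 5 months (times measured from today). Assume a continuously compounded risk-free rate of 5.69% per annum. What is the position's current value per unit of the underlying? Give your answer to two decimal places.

$5.61

PV(remaining coupons) I = 0.46·e^(−0.0569·1/12) + 1.46·e^(−0.0569·5/12) = 1.8836
Current forward F = (S − I)·e^(rT) = (90.71 − 1.8836)·e^(0.0569·6/12) = 88.8264 × 1.028859 = 91.3898
Value (long) = (F − K)·e^(−rT) = (91.3898 − 97.16) × 0.971951 = -5.6084
Short position value = −(long value) = $5.61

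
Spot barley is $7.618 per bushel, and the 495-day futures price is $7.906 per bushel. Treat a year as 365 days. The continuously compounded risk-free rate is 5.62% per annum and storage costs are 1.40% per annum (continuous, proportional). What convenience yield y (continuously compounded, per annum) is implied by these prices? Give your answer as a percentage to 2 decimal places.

F = S·e^((r+u−y)T) ⇒ (r+u−y) = ln(F/S)/T
ln(7.906/7.618) = 0.037108; /T ⇒ 0.027362
y = r + u − ln(F/S)/T = 0.0562 + 0.0140 − 0.027362 = 0.042838
y = 4.28%

4.28%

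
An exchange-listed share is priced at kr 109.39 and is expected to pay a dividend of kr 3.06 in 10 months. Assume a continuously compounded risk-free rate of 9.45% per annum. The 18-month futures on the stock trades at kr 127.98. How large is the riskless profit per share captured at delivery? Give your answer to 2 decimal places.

PV(dividends) I = 3.06·e^(−0.0945·10/12) = 2.8283
Fair futures F* = (S − I)·e^(rT) = (109.39 − 2.8283)·e^0.141750 = 106.5617 × 1.152289 = 122.7899
Market kr 127.98 > fair 122.7899: forward overpriced → cash-and-carry (borrow at r, buy the stock and collect the dividends, short the forward).
Profit at T = |F_mkt − F*| = |127.98 − 122.7899| = kr 5.19 per share

kr 5.19 per share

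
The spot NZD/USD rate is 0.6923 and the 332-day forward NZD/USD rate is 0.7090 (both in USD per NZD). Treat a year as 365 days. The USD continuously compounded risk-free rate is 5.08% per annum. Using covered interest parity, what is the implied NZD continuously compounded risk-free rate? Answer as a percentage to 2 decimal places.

F = S·e^((r_USD − r_NZD)T) ⇒ r_NZD = r_USD − ln(F/S)/T
ln(0.7090/0.6923) = 0.023836; /(332/365) = 0.026205
r_NZD = 0.0508 − 0.026205 = 0.024595
r_NZD = 2.46%

2.46%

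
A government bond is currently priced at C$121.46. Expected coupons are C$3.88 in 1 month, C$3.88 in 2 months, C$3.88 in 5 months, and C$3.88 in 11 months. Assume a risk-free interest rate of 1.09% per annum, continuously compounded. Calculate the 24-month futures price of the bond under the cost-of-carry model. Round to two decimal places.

C$108.34

PV(coupons) I = 3.88·e^(−0.0109·1/12) + 3.88·e^(−0.0109·2/12) + 3.88·e^(−0.0109·5/12) + 3.88·e^(−0.0109·11/12)
I = 3.8765 + 3.8730 + 3.8624 + 3.8414 = 15.4533
F = (S − I)·e^(rT) = (121.46 − 15.4533) · e^(0.0109·24/12)
= 106.0067 · e^0.021800 = 106.0067 × 1.022039 = C$108.34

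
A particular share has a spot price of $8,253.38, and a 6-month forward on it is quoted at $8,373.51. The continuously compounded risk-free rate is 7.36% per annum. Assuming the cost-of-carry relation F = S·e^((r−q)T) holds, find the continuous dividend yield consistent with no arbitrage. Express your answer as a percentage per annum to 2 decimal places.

4.47%

From F = S·e^((r−q)T): (r − q) = ln(F/S)/T
ln(8373.51/8253.38) = ln(1.014555) = 0.014450
(r − q) = 0.014450 / (6/12) = 0.028900
q = r − ln(F/S)/T = 0.0736 − 0.028900 = 0.044700
q = 4.47%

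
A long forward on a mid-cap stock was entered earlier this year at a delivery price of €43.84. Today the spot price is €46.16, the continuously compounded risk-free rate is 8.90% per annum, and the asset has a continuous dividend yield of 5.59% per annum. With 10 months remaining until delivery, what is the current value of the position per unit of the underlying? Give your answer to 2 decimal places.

Current fair forward for the remaining 10 months: F = S·e^((r − q)·T), (r − q) = 0.0890 − 0.0559 = 0.0331
F = 46.16 · e^(0.0331 × 10/12) = 46.16 × 1.027967 = 47.4510
Value of long forward = (F − K)·e^(−rT) = (47.4510 − 43.84) · e^(−0.0890·10/12)
= 3.6110 × 0.928517 = 3.35

€3.35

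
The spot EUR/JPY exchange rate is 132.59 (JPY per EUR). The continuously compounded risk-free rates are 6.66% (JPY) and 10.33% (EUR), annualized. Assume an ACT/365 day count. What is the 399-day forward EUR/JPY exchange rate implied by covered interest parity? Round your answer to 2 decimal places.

F = S·e^((r_JPY − r_EUR)T) = 132.59 · e^((0.0666 − 0.1033) × 399/365)
= 132.59 · e^-0.040119 = 132.59 × 0.960675
F = 127.38 JPY per EUR

127.38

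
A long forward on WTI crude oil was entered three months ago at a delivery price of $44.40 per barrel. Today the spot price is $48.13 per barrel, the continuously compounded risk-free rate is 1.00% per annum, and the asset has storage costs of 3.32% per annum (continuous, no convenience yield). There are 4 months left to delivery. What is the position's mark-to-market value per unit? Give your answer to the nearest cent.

Current fair forward for the remaining 4 months: F = S·e^((r + u)·T), (r + u) = 0.0100 + 0.0332 = 0.0432
F = 48.13 · e^(0.0432 × 4/12) = 48.13 × 1.014504 = 48.8281
Value of long forward = (F − K)·e^(−rT) = (48.8281 − 44.40) · e^(−0.0100·4/12)
= 4.4281 × 0.996672 = 4.41

$4.41 per barrel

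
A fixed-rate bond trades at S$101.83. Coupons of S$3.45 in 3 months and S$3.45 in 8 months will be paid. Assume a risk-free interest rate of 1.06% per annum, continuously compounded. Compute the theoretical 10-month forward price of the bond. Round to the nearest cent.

S$95.81

PV(coupons) I = 3.45·e^(−0.0106·3/12) + 3.45·e^(−0.0106·8/12)
I = 3.4409 + 3.4257 = 6.8666
F = (S − I)·e^(rT) = (101.83 − 6.8666) · e^(0.0106·10/12)
= 94.9634 · e^0.008833 = 94.9634 × 1.008872 = S$95.81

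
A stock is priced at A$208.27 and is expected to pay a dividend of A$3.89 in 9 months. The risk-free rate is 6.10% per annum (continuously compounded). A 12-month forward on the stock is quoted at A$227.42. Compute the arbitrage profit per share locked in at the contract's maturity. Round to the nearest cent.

PV(dividends) I = 3.89·e^(−0.0610·9/12) = 3.7160
Fair forward F* = (S − I)·e^(rT) = (208.27 − 3.7160)·e^0.061000 = 204.5540 × 1.062899 = 217.4202
Market A$227.42 > fair 217.4202: forward overpriced → cash-and-carry (borrow at r, buy the stock and collect the dividends, short the forward).
Profit at T = |F_mkt − F*| = |227.42 − 217.4202| = A$10.00 per share

A$10.00 per share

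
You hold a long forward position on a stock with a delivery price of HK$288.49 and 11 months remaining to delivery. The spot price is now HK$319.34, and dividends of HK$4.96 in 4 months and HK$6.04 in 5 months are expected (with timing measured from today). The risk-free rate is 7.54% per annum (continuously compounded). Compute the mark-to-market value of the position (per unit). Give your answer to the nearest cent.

HK$39.43

PV(remaining dividends) I = 4.96·e^(−0.0754·4/12) + 6.04·e^(−0.0754·5/12) = 10.6901
Current forward F = (S − I)·e^(rT) = (319.34 − 10.6901)·e^(0.0754·11/12) = 308.6499 × 1.071561 = 330.7372
Value (long) = (F − K)·e^(−rT) = (330.7372 − 288.49) × 0.933218 = 39.4258
Value = HK$39.43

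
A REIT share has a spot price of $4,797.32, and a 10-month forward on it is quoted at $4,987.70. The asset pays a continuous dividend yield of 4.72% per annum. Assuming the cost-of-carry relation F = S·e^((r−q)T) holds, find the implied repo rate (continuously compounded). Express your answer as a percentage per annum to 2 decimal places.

From F = S·e^((r−q)T): (r − q) = ln(F/S)/T
ln(4987.70/4797.32) = ln(1.039685) = 0.038918
(r − q) = 0.038918 / (10/12) = 0.046702
r = ln(F/S)/T + q = 0.046702 + 0.0472 = 0.093902
r = 9.39%

9.39%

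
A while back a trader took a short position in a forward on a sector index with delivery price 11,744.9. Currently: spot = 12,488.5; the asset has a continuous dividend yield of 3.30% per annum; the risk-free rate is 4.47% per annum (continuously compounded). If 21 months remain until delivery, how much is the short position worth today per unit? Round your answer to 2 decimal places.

Current fair forward for the remaining 21 months: F = S·e^((r − q)·T), (r − q) = 0.0447 − 0.0330 = 0.0117
F = 12488.5 · e^(0.0117 × 21/12) = 12488.5 × 1.02068605 = 12746.8377
Value of long forward = (F − K)·e^(−rT) = (12746.8377 − 11744.9) · e^(−0.0447·21/12)
= 1001.9377 × 0.92475633 = 926.55
Short position value = −(long value) = -926.55

-926.55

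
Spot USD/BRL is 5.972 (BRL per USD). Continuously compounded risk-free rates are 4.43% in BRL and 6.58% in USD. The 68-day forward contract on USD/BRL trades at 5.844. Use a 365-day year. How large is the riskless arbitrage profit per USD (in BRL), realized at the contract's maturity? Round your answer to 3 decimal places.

0.104 per USD (in BRL)

Fair forward: F* = S·e^(carry·T), with carry = (r_BRL − r_USD) = 0.0443 − 0.0658 = -0.0215
F* = 5.972 · e^(-0.0215 × 68/365) = 5.972 · e^-0.004005 = 5.972 × 0.996003 = 5.9481
Market 5.844 < fair 5.9481: forward underpriced → reverse cash-and-carry (short spot, go long the forward).
At maturity, profit = |F_mkt − F*| = |5.844 − 5.9481| = 0.104 per USD (in BRL)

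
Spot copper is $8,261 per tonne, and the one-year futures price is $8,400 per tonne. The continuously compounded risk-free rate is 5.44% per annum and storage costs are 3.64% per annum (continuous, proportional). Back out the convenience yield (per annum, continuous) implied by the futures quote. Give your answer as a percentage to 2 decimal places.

F = S·e^((r+u−y)T) ⇒ (r+u−y) = ln(F/S)/T
ln(8400/8261) = 0.016686; /T ⇒ 0.016686
y = r + u − ln(F/S)/T = 0.0544 + 0.0364 − 0.016686 = 0.074114
y = 7.41%

7.41%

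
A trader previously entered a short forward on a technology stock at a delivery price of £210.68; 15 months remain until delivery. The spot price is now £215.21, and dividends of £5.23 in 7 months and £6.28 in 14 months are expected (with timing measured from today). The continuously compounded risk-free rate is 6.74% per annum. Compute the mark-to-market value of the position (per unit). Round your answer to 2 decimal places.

PV(remaining dividends) I = 5.23·e^(−0.0674·7/12) + 6.28·e^(−0.0674·14/12) = 10.8335
Current forward F = (S − I)·e^(rT) = (215.21 − 10.8335)·e^(0.0674·15/12) = 204.3765 × 1.087901 = 222.3414
Value (long) = (F − K)·e^(−rT) = (222.3414 − 210.68) × 0.919201 = 10.7192
Short position value = −(long value) = -£10.72

-£10.72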